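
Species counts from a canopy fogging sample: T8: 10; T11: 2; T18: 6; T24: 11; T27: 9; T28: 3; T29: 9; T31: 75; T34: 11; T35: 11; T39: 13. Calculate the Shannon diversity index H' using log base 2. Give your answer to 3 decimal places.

2.685

Total N = 10+2+6+11+9+3+9+75+11+11+13 = 160, so the proportions are 0.0625, 0.0125, 0.0375, 0.06875, 0.05625, 0.01875, 0.05625, 0.46875, 0.06875, 0.06875, 0.08125 (working shown to 5 dp, full precision carried).
Each pᵢ log₂ pᵢ term: 0.0625×(-4.00000)=-0.25000, 0.0125×(-6.32193)=-0.07902, 0.0375×(-4.73697)=-0.17764, 0.06875×(-3.86250)=-0.26555, 0.05625×(-4.15200)=-0.23355, 0.01875×(-5.73697)=-0.10757, 0.05625×(-4.15200)=-0.23355, 0.46875×(-1.09311)=-0.51240, 0.06875×(-3.86250)=-0.26555, 0.06875×(-3.86250)=-0.26555, 0.08125×(-3.62149)=-0.29425.
Sum = -2.68461, so H' = 2.685.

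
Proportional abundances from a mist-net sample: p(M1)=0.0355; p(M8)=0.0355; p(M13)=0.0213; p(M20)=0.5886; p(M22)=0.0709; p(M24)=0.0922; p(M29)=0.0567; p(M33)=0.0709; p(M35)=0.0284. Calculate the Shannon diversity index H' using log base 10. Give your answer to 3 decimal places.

0.647

Each pᵢ log₁₀ pᵢ term (working shown to 5 dp, full precision carried): 0.0355×(-1.44977)=-0.05147, 0.0355×(-1.44977)=-0.05147, 0.0213×(-1.67162)=-0.03561, 0.5886×(-0.23018)=-0.13548, 0.0709×(-1.14935)=-0.08149, 0.0922×(-1.03527)=-0.09545, 0.0567×(-1.24642)=-0.07067, 0.0709×(-1.14935)=-0.08149, 0.0284×(-1.54668)=-0.04393.
Sum = -0.64705, so H' = 0.647.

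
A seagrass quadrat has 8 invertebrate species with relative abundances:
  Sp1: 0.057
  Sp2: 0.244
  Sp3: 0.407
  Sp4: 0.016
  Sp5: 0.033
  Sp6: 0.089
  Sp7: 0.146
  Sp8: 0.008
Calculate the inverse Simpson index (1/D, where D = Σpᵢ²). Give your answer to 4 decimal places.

D = 0.057² + 0.244² + 0.407² + 0.016² + 0.033² + 0.089² + 0.146² + 0.008² = 0.00324900 + 0.05953600 + 0.16564900 + 0.00025600 + 0.00108900 + 0.00792100 + 0.02131600 + 0.00006400 = 0.25908000 (working shown to 8 dp, full precision carried).
So 1/D = 3.859812, i.e. 3.8598 to 4 decimal places.

3.8598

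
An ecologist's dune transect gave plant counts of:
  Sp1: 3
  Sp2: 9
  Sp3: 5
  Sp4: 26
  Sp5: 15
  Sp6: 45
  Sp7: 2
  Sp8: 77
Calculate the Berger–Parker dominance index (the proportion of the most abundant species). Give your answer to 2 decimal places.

Total N = 3+9+5+26+15+45+2+77 = 182, so the proportions are 0.0165, 0.0495, 0.0275, 0.1429, 0.0824, 0.2473, 0.011, 0.4231 (working shown to 4 dp, full precision carried).
The largest proportion is 0.4231, i.e. d = 0.42 to 2 decimal places.

0.42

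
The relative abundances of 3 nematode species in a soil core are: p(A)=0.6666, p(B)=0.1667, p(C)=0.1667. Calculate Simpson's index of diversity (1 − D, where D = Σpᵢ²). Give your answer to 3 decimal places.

D = 0.6666² + 0.1667² + 0.1667² = 0.44436 + 0.02779 + 0.02779 = 0.49993 (working shown to 5 dp, full precision carried).
So 1 − D = 0.50007, i.e. 0.500 to 3 decimal places.

0.500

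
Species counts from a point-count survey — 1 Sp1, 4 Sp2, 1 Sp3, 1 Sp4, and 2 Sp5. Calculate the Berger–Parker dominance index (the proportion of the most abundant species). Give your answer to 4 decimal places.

Total N = 1+4+1+1+2 = 9, so the proportions are 0.111111, 0.444444, 0.111111, 0.111111, 0.222222 (working shown to 6 dp, full precision carried).
The largest proportion is 0.444444, i.e. d = 0.4444 to 4 decimal places.

0.4444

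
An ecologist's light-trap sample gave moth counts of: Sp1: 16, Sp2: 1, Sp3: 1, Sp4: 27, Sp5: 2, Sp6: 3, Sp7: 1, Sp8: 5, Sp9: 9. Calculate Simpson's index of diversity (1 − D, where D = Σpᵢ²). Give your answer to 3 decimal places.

Total N = 16+1+1+27+2+3+1+5+9 = 65, so the proportions are 0.24615, 0.01538, 0.01538, 0.41538, 0.03077, 0.04615, 0.01538, 0.07692, 0.13846 (working shown to 5 dp, full precision carried).
D = 0.24615² + 0.01538² + 0.01538² + 0.41538² + 0.03077² + 0.04615² + 0.01538² + 0.07692² + 0.13846² = 0.06059 + 0.00024 + 0.00024 + 0.17254 + 0.00095 + 0.00213 + 0.00024 + 0.00592 + 0.01917 = 0.26201.
So 1 − D = 0.73799, i.e. 0.738 to 3 decimal places.

0.738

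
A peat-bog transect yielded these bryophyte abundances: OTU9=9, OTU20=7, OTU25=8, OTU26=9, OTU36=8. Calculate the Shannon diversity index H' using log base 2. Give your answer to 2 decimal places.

Total N = 9+7+8+9+8 = 41, so the proportions are 0.2195, 0.1707, 0.1951, 0.2195, 0.1951 (working shown to 4 dp, full precision carried).
Each pᵢ log₂ pᵢ term: 0.2195×(-2.1876)=-0.4802, 0.1707×(-2.5502)=-0.4354, 0.1951×(-2.3576)=-0.4600, 0.2195×(-2.1876)=-0.4802, 0.1951×(-2.3576)=-0.4600.
Sum = -2.3158, so H' = 2.32.

2.32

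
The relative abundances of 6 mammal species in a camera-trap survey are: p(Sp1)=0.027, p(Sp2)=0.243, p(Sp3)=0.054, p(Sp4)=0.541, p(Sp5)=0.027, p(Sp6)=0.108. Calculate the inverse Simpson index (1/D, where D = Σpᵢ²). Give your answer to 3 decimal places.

2.719

D = 0.027² + 0.243² + 0.054² + 0.541² + 0.027² + 0.108² = 0.000729 + 0.059049 + 0.002916 + 0.292681 + 0.000729 + 0.011664 = 0.367768 (working shown to 6 dp, full precision carried).
So 1/D = 2.71911, i.e. 2.719 to 3 decimal places.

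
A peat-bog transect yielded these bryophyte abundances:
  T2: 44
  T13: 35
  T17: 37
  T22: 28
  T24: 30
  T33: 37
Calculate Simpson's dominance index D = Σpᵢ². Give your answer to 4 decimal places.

0.1703

Total N = 44+35+37+28+30+37 = 211, so the proportions are 0.208531, 0.165877, 0.175355, 0.132701, 0.14218, 0.175355 (working shown to 6 dp, full precision carried).
D = 0.208531² + 0.165877² + 0.175355² + 0.132701² + 0.14218² + 0.175355² = 0.043485 + 0.027515 + 0.030750 + 0.017610 + 0.020215 + 0.030750 = 0.170324.
To 4 decimal places, D = 0.1703.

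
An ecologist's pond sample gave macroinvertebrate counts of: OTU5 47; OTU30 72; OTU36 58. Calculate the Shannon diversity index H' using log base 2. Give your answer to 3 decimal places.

1.563

Total N = 47+72+58 = 177, so the proportions are 0.26554, 0.40678, 0.32768 (working shown to 5 dp, full precision carried).
Each pᵢ log₂ pᵢ term: 0.26554×(-1.91302)=-0.50798, 0.40678×(-1.29768)=-0.52787, 0.32768×(-1.60962)=-0.52745.
Sum = -1.56329, so H' = 1.563.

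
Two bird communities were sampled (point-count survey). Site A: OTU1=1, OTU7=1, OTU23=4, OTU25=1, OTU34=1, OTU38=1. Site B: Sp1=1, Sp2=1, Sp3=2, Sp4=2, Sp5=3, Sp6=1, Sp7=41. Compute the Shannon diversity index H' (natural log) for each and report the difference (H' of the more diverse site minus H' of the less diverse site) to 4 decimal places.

0.7537

Site A: N=9, proportions 0.111111, 0.111111, 0.444444, 0.111111, 0.111111, 0.111111, giving H' = 1.581094 (working shown to 6 dp, full precision carried).
Site B: N=51, proportions 0.019608, 0.019608, 0.039216, 0.039216, 0.058824, 0.019608, 0.803922, giving H' = 0.827416.
Difference = |1.581094 − 0.827416| = 0.753678, i.e. 0.7537 to 4 decimal places.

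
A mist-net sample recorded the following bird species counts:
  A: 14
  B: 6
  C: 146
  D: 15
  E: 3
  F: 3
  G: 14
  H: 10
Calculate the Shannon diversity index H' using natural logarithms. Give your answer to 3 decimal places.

Total N = 14+6+146+15+3+3+14+10 = 211, so the proportions are 0.06635, 0.02844, 0.69194, 0.07109, 0.01422, 0.01422, 0.06635, 0.04739 (working shown to 5 dp, full precision carried).
Each pᵢ ln pᵢ term: 0.06635×(-2.71280)=-0.18000, 0.02844×(-3.56010)=-0.10124, 0.69194×(-0.36825)=-0.25481, 0.07109×(-2.64381)=-0.18795, 0.01422×(-4.25325)=-0.06047, 0.01422×(-4.25325)=-0.06047, 0.06635×(-2.71280)=-0.18000, 0.04739×(-3.04927)=-0.14452.
Sum = -1.16945, so H' = 1.169.

1.169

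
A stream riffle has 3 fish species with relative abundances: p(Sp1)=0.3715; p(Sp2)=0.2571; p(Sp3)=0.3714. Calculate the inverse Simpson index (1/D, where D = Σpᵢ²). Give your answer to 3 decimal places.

D = 0.3715² + 0.2571² + 0.3714² = 0.138012 + 0.066100 + 0.137938 = 0.342051 (working shown to 6 dp, full precision carried).
So 1/D = 2.92354, i.e. 2.924 to 3 decimal places.

2.924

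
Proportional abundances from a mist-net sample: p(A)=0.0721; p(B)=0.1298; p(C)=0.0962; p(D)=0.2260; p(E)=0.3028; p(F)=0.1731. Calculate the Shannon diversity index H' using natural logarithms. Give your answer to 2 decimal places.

Each pᵢ ln pᵢ term (working shown to 4 dp, full precision carried): 0.0721×(-2.6297)=-0.1896, 0.1298×(-2.0418)=-0.2650, 0.0962×(-2.3413)=-0.2252, 0.226×(-1.4872)=-0.3361, 0.3028×(-1.1947)=-0.3617, 0.1731×(-1.7539)=-0.3036.
Sum = -1.6813, so H' = 1.68.

1.68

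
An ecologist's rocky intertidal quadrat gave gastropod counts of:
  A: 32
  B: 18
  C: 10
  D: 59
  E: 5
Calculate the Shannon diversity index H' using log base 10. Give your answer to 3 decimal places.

Total N = 32+18+10+59+5 = 124, so the proportions are 0.25806, 0.14516, 0.08065, 0.47581, 0.04032 (working shown to 5 dp, full precision carried).
Each pᵢ log₁₀ pᵢ term: 0.25806×(-0.58827)=-0.15181, 0.14516×(-0.83815)=-0.12167, 0.08065×(-1.09342)=-0.08818, 0.47581×(-0.32257)=-0.15348, 0.04032×(-1.39445)=-0.05623.
Sum = -0.57137, so H' = 0.571.

0.571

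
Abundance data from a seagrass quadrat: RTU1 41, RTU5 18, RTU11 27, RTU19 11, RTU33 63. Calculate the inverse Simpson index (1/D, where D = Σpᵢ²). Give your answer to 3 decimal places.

Total N = 41+18+27+11+63 = 160, so the proportions are 0.25625, 0.1125, 0.16875, 0.06875, 0.39375 (working shown to 7 dp, full precision carried).
D = 0.25625² + 0.1125² + 0.16875² + 0.06875² + 0.39375² = 0.0656641 + 0.0126563 + 0.0284766 + 0.0047266 + 0.1550391 = 0.2665625.
So 1/D = 3.75147, i.e. 3.751 to 3 decimal places.

3.751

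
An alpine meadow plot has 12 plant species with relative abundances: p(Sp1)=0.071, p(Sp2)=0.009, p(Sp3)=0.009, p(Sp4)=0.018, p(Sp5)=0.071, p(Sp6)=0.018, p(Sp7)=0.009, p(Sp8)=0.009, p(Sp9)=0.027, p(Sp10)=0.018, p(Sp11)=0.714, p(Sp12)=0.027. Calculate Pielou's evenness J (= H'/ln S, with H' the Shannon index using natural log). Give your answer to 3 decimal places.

H' = −Σ pᵢ ln pᵢ = −((-0.18780) + (-0.04239) + (-0.04239) + (-0.07231) + (-0.18780) + (-0.07231) + (-0.04239) + (-0.04239) + (-0.09752) + (-0.07231) + (-0.24053) + (-0.09752)) = 1.19769 (working shown to 5 dp, full precision carried).
With S = 12 species, ln S = 2.48491, so J = 1.19769/2.48491 = 0.48199, i.e. 0.482 to 3 decimal places.

0.482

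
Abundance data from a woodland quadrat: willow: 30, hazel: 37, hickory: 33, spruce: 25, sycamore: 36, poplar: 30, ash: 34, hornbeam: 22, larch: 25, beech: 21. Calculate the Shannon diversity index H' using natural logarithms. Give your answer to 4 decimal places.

Total N = 30+37+33+25+36+30+34+22+25+21 = 293, so the proportions are 0.102389, 0.12628, 0.112628, 0.085324, 0.122867, 0.102389, 0.116041, 0.075085, 0.085324, 0.071672 (working shown to 6 dp, full precision carried).
Each pᵢ ln pᵢ term: 0.102389×(-2.278975)=-0.233342, 0.12628×(-2.069255)=-0.261305, 0.112628×(-2.183665)=-0.245942, 0.085324×(-2.461297)=-0.210008, 0.122867×(-2.096654)=-0.257609, 0.102389×(-2.278975)=-0.233342, 0.116041×(-2.153812)=-0.249930, 0.075085×(-2.589130)=-0.194406, 0.085324×(-2.461297)=-0.210008, 0.071672×(-2.635650)=-0.188903.
Sum = -2.284797, so H' = 2.2848.

2.2848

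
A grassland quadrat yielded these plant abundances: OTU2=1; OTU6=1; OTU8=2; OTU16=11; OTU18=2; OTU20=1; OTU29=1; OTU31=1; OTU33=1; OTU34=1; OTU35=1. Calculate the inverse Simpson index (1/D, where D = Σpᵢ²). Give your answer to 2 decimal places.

Total N = 1+1+2+11+2+1+1+1+1+1+1 = 23, so the proportions are 0.043478, 0.043478, 0.086957, 0.478261, 0.086957, 0.043478, 0.043478, 0.043478, 0.043478, 0.043478, 0.043478 (working shown to 6 dp, full precision carried).
D = 0.043478² + 0.043478² + 0.086957² + 0.478261² + 0.086957² + 0.043478² + 0.043478² + 0.043478² + 0.043478² + 0.043478² + 0.043478² = 0.001890 + 0.001890 + 0.007561 + 0.228733 + 0.007561 + 0.001890 + 0.001890 + 0.001890 + 0.001890 + 0.001890 + 0.001890 = 0.258979.
So 1/D = 3.8613, i.e. 3.86 to 2 decimal places.

3.86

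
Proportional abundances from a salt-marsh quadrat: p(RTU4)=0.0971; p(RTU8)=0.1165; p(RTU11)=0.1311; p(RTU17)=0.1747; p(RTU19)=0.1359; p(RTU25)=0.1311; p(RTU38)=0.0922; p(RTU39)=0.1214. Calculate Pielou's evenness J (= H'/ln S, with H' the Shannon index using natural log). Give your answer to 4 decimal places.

H' = −Σ pᵢ ln pᵢ = −((-0.226439) + (-0.250459) + (-0.266368) + (-0.304796) + (-0.271234) + (-0.266368) + (-0.219786) + (-0.255992)) = 2.061443 (working shown to 6 dp, full precision carried).
With S = 8 species, ln S = 2.079442, so J = 2.061443/2.079442 = 0.991344, i.e. 0.9913 to 4 decimal places.

0.9913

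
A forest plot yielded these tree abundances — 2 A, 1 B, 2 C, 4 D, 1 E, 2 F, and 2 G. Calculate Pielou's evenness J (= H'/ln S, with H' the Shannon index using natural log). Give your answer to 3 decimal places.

0.949

Total N = 2+1+2+4+1+2+2 = 14, so the proportions are 0.14286, 0.07143, 0.14286, 0.28571, 0.07143, 0.14286, 0.14286 (working shown to 5 dp, full precision carried).
H' = −Σ pᵢ ln pᵢ = −((-0.27799) + (-0.18850) + (-0.27799) + (-0.35793) + (-0.18850) + (-0.27799) + (-0.27799)) = 1.84689.
With S = 7 species, ln S = 1.94591, so J = 1.84689/1.94591 = 0.94911, i.e. 0.949 to 3 decimal places.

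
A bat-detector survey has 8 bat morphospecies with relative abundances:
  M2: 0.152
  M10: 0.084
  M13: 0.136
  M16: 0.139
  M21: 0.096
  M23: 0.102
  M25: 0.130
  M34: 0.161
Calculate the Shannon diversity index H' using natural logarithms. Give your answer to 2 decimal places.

2.06

Each pᵢ ln pᵢ term (working shown to 4 dp, full precision carried): 0.152×(-1.8839)=-0.2863, 0.084×(-2.4769)=-0.2081, 0.136×(-1.9951)=-0.2713, 0.139×(-1.9733)=-0.2743, 0.096×(-2.3434)=-0.2250, 0.102×(-2.2828)=-0.2328, 0.13×(-2.0402)=-0.2652, 0.161×(-1.8264)=-0.2940.
Sum = -2.0571, so H' = 2.06.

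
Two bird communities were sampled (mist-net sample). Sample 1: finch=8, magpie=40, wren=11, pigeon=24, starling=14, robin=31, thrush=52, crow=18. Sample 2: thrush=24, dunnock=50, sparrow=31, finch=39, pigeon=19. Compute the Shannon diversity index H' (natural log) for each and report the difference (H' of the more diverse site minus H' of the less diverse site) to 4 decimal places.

0.3629

Sample 1: N=198, proportions 0.040404, 0.20202, 0.055556, 0.121212, 0.070707, 0.156566, 0.262626, 0.090909, giving H' = 1.915880 (working shown to 6 dp, full precision carried).
Sample 2: N=163, proportions 0.147239, 0.306748, 0.190184, 0.239264, 0.116564, giving H' = 1.552945.
Difference = |1.915880 − 1.552945| = 0.362935, i.e. 0.3629 to 4 decimal places.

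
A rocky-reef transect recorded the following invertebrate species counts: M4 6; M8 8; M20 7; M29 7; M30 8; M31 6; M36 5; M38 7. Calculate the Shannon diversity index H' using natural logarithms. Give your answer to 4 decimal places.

2.0689

Total N = 6+8+7+7+8+6+5+7 = 54, so the proportions are 0.111111, 0.148148, 0.12963, 0.12963, 0.148148, 0.111111, 0.092593, 0.12963 (working shown to 6 dp, full precision carried).
Each pᵢ ln pᵢ term: 0.111111×(-2.197225)=-0.244136, 0.148148×(-1.909543)=-0.282895, 0.12963×(-2.043074)=-0.264843, 0.12963×(-2.043074)=-0.264843, 0.148148×(-1.909543)=-0.282895, 0.111111×(-2.197225)=-0.244136, 0.092593×(-2.379546)=-0.220328, 0.12963×(-2.043074)=-0.264843.
Sum = -2.068920, so H' = 2.0689.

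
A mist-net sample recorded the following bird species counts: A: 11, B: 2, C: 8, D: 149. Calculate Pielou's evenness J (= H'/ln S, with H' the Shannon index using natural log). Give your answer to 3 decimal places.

0.353

Total N = 11+2+8+149 = 170, so the proportions are 0.06471, 0.01176, 0.04706, 0.87647 (working shown to 5 dp, full precision carried).
H' = −Σ pᵢ ln pᵢ = −((-0.17716) + (-0.05227) + (-0.14383) + (-0.11556)) = 0.48882.
With S = 4 species, ln S = 1.38629, so J = 0.48882/1.38629 = 0.35261, i.e. 0.353 to 3 decimal places.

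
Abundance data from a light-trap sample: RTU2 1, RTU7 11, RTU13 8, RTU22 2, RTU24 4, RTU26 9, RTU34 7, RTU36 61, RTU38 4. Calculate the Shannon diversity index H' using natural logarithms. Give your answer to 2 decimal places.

1.50

Total N = 1+11+8+2+4+9+7+61+4 = 107, so the proportions are 0.0093, 0.1028, 0.0748, 0.0187, 0.0374, 0.0841, 0.0654, 0.5701, 0.0374 (working shown to 4 dp, full precision carried).
Each pᵢ ln pᵢ term: 0.0093×(-4.6728)=-0.0437, 0.1028×(-2.2749)=-0.2339, 0.0748×(-2.5934)=-0.1939, 0.0187×(-3.9797)=-0.0744, 0.0374×(-3.2865)=-0.1229, 0.0841×(-2.4756)=-0.2082, 0.0654×(-2.7269)=-0.1784, 0.5701×(-0.5620)=-0.3204, 0.0374×(-3.2865)=-0.1229.
Sum = -1.4985, so H' = 1.50.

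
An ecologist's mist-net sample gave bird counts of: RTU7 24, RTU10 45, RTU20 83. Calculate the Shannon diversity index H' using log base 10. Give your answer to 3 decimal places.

0.427

Total N = 24+45+83 = 152, so the proportions are 0.15789, 0.29605, 0.54605 (working shown to 5 dp, full precision carried).
Each pᵢ log₁₀ pᵢ term: 0.15789×(-0.80163)=-0.12657, 0.29605×(-0.52863)=-0.15650, 0.54605×(-0.26277)=-0.14348.
Sum = -0.42656, so H' = 0.427.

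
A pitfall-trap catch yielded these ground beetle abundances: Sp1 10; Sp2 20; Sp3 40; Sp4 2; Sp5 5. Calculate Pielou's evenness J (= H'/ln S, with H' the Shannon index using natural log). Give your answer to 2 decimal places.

0.76

Total N = 10+20+40+2+5 = 77, so the proportions are 0.1299, 0.2597, 0.5195, 0.026, 0.0649 (working shown to 4 dp, full precision carried).
H' = −Σ pᵢ ln pᵢ = −((-0.2651) + (-0.3501) + (-0.3402) + (-0.0948) + (-0.1776)) = 1.2278.
With S = 5 species, ln S = 1.6094, so J = 1.2278/1.6094 = 0.7629, i.e. 0.76 to 2 decimal places.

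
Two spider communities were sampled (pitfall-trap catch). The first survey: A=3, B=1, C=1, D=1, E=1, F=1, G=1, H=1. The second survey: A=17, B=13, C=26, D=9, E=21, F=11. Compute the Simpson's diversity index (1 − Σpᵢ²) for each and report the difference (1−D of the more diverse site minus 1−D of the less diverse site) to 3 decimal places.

0.029

The first survey: N=10, proportions 0.3, 0.1, 0.1, 0.1, 0.1, 0.1, 0.1, 0.1, giving 1−D = 0.84000 (working shown to 5 dp, full precision carried).
The second survey: N=97, proportions 0.17526, 0.13402, 0.26804, 0.09278, 0.21649, 0.1134, giving 1−D = 0.81114.
Difference = |0.84000 − 0.81114| = 0.02886, i.e. 0.029 to 3 decimal places.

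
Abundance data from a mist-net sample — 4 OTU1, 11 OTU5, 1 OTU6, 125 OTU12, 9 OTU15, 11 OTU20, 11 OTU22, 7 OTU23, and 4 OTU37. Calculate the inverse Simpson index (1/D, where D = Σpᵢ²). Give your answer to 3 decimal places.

2.073

Total N = 4+11+1+125+9+11+11+7+4 = 183, so the proportions are 0.021858, 0.060109, 0.005464, 0.68306, 0.04918, 0.060109, 0.060109, 0.038251, 0.021858 (working shown to 6 dp, full precision carried).
D = 0.021858² + 0.060109² + 0.005464² + 0.68306² + 0.04918² + 0.060109² + 0.060109² + 0.038251² + 0.021858² = 0.000478 + 0.003613 + 0.000030 + 0.466571 + 0.002419 + 0.003613 + 0.003613 + 0.001463 + 0.000478 = 0.482278.
So 1/D = 2.07349, i.e. 2.073 to 3 decimal places.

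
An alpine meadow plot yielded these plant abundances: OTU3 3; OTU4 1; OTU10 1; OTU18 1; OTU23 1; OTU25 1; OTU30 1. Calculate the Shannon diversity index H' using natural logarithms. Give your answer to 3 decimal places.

1.831

Total N = 3+1+1+1+1+1+1 = 9, so the proportions are 0.33333, 0.11111, 0.11111, 0.11111, 0.11111, 0.11111, 0.11111 (working shown to 5 dp, full precision carried).
Each pᵢ ln pᵢ term: 0.33333×(-1.09861)=-0.36620, 0.11111×(-2.19722)=-0.24414, 0.11111×(-2.19722)=-0.24414, 0.11111×(-2.19722)=-0.24414, 0.11111×(-2.19722)=-0.24414, 0.11111×(-2.19722)=-0.24414, 0.11111×(-2.19722)=-0.24414.
Sum = -1.83102, so H' = 1.831.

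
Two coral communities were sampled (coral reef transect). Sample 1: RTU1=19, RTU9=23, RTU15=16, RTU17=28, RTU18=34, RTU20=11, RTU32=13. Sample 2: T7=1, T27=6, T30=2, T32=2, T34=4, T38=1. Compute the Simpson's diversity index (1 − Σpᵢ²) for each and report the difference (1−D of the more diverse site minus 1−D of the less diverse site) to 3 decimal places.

0.079

Sample 1: N=144, proportions 0.13194, 0.15972, 0.11111, 0.19444, 0.23611, 0.07639, 0.09028, giving 1−D = 0.83719 (working shown to 5 dp, full precision carried).
Sample 2: N=16, proportions 0.0625, 0.375, 0.125, 0.125, 0.25, 0.0625, giving 1−D = 0.75781.
Difference = |0.83719 − 0.75781| = 0.07938, i.e. 0.079 to 3 decimal places.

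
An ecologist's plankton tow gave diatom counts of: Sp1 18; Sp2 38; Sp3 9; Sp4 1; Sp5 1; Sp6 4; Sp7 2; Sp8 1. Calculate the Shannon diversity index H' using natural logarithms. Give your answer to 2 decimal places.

1.37

Total N = 18+38+9+1+1+4+2+1 = 74, so the proportions are 0.2432, 0.5135, 0.1216, 0.0135, 0.0135, 0.0541, 0.027, 0.0135 (working shown to 4 dp, full precision carried).
Each pᵢ ln pᵢ term: 0.2432×(-1.4137)=-0.3439, 0.5135×(-0.6665)=-0.3422, 0.1216×(-2.1068)=-0.2562, 0.0135×(-4.3041)=-0.0582, 0.0135×(-4.3041)=-0.0582, 0.0541×(-2.9178)=-0.1577, 0.027×(-3.6109)=-0.0976, 0.0135×(-4.3041)=-0.0582.
Sum = -1.3722, so H' = 1.37.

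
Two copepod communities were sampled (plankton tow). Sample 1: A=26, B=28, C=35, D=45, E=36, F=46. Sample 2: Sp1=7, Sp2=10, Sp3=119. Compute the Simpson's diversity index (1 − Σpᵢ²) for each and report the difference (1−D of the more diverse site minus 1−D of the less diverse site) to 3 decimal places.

Sample 1: N=216, proportions 0.12037, 0.12963, 0.16204, 0.20833, 0.16667, 0.21296, giving 1−D = 0.82592 (working shown to 5 dp, full precision carried).
Sample 2: N=136, proportions 0.05147, 0.07353, 0.875, giving 1−D = 0.22632.
Difference = |0.82592 − 0.22632| = 0.59960, i.e. 0.600 to 3 decimal places.

0.600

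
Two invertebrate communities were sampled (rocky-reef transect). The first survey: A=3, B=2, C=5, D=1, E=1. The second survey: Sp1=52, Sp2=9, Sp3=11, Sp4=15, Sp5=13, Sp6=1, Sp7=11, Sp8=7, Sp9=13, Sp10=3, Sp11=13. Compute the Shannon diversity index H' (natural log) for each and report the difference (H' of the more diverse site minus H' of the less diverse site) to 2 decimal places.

0.63

The first survey: N=12, proportions 0.25, 0.1667, 0.4167, 0.0833, 0.0833, giving H' = 1.4241 (working shown to 4 dp, full precision carried).
The second survey: N=148, proportions 0.3514, 0.0608, 0.0743, 0.1014, 0.0878, 0.0068, 0.0743, 0.0473, 0.0878, 0.0203, 0.0878, giving H' = 2.0542.
Difference = |1.4241 − 2.0542| = 0.6301, i.e. 0.63 to 2 decimal places.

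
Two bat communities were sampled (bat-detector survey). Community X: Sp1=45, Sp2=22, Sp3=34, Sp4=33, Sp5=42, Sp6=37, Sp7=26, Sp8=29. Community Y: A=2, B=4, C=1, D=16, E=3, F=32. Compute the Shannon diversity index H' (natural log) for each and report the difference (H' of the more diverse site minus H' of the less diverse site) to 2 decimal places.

0.85

Community X: N=268, proportions 0.1679, 0.0821, 0.1269, 0.1231, 0.1567, 0.1381, 0.097, 0.1082, giving H' = 2.0554 (working shown to 4 dp, full precision carried).
Community Y: N=58, proportions 0.0345, 0.069, 0.0172, 0.2759, 0.0517, 0.5517, giving H' = 1.2071.
Difference = |2.0554 − 1.2071| = 0.8483, i.e. 0.85 to 2 decimal places.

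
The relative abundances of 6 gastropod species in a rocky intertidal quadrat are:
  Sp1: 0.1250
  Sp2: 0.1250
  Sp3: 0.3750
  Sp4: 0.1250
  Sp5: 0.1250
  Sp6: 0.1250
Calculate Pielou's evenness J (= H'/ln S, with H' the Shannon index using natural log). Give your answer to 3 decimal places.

H' = −Σ pᵢ ln pᵢ = −((-0.25993) + (-0.25993) + (-0.36781) + (-0.25993) + (-0.25993) + (-0.25993)) = 1.66746 (working shown to 5 dp, full precision carried).
With S = 6 species, ln S = 1.79176, so J = 1.66746/1.79176 = 0.93063, i.e. 0.931 to 3 decimal places.

0.931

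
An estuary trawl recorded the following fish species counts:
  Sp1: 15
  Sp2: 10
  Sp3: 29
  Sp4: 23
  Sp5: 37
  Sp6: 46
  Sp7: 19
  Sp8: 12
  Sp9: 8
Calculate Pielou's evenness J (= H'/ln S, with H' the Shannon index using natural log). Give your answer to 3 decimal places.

0.933

Total N = 15+10+29+23+37+46+19+12+8 = 199, so the proportions are 0.07538, 0.05025, 0.14573, 0.11558, 0.18593, 0.23116, 0.09548, 0.0603, 0.0402 (working shown to 5 dp, full precision carried).
H' = −Σ pᵢ ln pᵢ = −((-0.19487) + (-0.15029) + (-0.28067) + (-0.24940) + (-0.31281) + (-0.33857) + (-0.22426) + (-0.16935) + (-0.12920)) = 2.04941.
With S = 9 species, ln S = 2.19722, so J = 2.04941/2.19722 = 0.93273, i.e. 0.933 to 3 decimal places.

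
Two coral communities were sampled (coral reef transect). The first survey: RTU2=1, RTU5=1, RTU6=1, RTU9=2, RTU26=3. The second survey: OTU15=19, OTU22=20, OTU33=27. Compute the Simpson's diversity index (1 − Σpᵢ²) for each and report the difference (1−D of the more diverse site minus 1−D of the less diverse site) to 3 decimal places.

The first survey: N=8, proportions 0.125, 0.125, 0.125, 0.25, 0.375, giving 1−D = 0.75000 (working shown to 5 dp, full precision carried).
The second survey: N=66, proportions 0.28788, 0.30303, 0.40909, giving 1−D = 0.65794.
Difference = |0.75000 − 0.65794| = 0.09206, i.e. 0.092 to 3 decimal places.

0.092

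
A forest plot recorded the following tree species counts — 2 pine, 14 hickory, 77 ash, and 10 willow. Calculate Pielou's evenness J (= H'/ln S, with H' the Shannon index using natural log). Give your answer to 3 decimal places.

Total N = 2+14+77+10 = 103, so the proportions are 0.01942, 0.13592, 0.74757, 0.09709 (working shown to 5 dp, full precision carried).
H' = −Σ pᵢ ln pᵢ = −((-0.07654) + (-0.27126) + (-0.21749) + (-0.22642)) = 0.79170.
With S = 4 species, ln S = 1.38629, so J = 0.79170/1.38629 = 0.57109, i.e. 0.571 to 3 decimal places.

0.571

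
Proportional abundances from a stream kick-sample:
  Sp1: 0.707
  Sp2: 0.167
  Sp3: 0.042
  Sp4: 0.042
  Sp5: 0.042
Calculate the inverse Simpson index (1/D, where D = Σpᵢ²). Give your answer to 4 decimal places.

D = 0.707² + 0.167² + 0.042² + 0.042² + 0.042² = 0.4998490 + 0.0278890 + 0.0017640 + 0.0017640 + 0.0017640 = 0.5330300 (working shown to 7 dp, full precision carried).
So 1/D = 1.876067, i.e. 1.8761 to 4 decimal places.

1.8761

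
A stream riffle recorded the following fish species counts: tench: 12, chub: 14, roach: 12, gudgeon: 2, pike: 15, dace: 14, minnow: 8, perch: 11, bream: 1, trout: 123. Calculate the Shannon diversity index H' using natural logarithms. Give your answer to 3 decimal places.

1.534

Total N = 12+14+12+2+15+14+8+11+1+123 = 212, so the proportions are 0.0566, 0.06604, 0.0566, 0.00943, 0.07075, 0.06604, 0.03774, 0.05189, 0.00472, 0.58019 (working shown to 5 dp, full precision carried).
Each pᵢ ln pᵢ term: 0.0566×(-2.87168)=-0.16255, 0.06604×(-2.71753)=-0.17946, 0.0566×(-2.87168)=-0.16255, 0.00943×(-4.66344)=-0.04399, 0.07075×(-2.64854)=-0.18740, 0.06604×(-2.71753)=-0.17946, 0.03774×(-3.27714)=-0.12367, 0.05189×(-2.95869)=-0.15352, 0.00472×(-5.35659)=-0.02527, 0.58019×(-0.54440)=-0.31586.
Sum = -1.53371, so H' = 1.534.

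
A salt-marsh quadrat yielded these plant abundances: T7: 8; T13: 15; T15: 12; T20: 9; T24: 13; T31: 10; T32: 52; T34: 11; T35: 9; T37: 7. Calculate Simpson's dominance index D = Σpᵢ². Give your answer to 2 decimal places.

Total N = 8+15+12+9+13+10+52+11+9+7 = 146, so the proportions are 0.0548, 0.1027, 0.0822, 0.0616, 0.089, 0.0685, 0.3562, 0.0753, 0.0616, 0.0479 (working shown to 4 dp, full precision carried).
D = 0.0548² + 0.1027² + 0.0822² + 0.0616² + 0.089² + 0.0685² + 0.3562² + 0.0753² + 0.0616² + 0.0479² = 0.0030 + 0.0106 + 0.0068 + 0.0038 + 0.0079 + 0.0047 + 0.1269 + 0.0057 + 0.0038 + 0.0023 = 0.1754.
To 2 decimal places, D = 0.18.

0.18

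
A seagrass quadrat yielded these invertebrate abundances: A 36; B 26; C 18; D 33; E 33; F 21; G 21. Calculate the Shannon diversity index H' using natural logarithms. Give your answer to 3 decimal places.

1.915

Total N = 36+26+18+33+33+21+21 = 188, so the proportions are 0.19149, 0.1383, 0.09574, 0.17553, 0.17553, 0.1117, 0.1117 (working shown to 5 dp, full precision carried).
Each pᵢ ln pᵢ term: 0.19149×(-1.65292)=-0.31652, 0.1383×(-1.97835)=-0.27360, 0.09574×(-2.34607)=-0.22462, 0.17553×(-1.73993)=-0.30541, 0.17553×(-1.73993)=-0.30541, 0.1117×(-2.19192)=-0.24484, 0.1117×(-2.19192)=-0.24484.
Sum = -1.91525, so H' = 1.915.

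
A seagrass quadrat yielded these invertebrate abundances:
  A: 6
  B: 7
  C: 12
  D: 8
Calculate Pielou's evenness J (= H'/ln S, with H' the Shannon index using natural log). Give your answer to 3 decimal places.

Total N = 6+7+12+8 = 33, so the proportions are 0.18182, 0.21212, 0.36364, 0.24242 (working shown to 5 dp, full precision carried).
H' = −Σ pᵢ ln pᵢ = −((-0.30995) + (-0.32891) + (-0.36785) + (-0.34353)) = 1.35025.
With S = 4 species, ln S = 1.38629, so J = 1.35025/1.38629 = 0.97400, i.e. 0.974 to 3 decimal places.

0.974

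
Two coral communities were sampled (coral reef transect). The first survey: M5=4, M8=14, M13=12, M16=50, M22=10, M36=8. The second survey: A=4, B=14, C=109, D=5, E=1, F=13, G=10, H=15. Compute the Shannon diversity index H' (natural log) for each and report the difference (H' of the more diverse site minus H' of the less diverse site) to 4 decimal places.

The first survey: N=98, proportions 0.040816, 0.142857, 0.122449, 0.510204, 0.102041, 0.081633, giving H' = 1.446463 (working shown to 6 dp, full precision carried).
The second survey: N=171, proportions 0.023392, 0.081871, 0.637427, 0.02924, 0.005848, 0.076023, 0.05848, 0.087719, giving H' = 1.288523.
Difference = |1.446463 − 1.288523| = 0.157940, i.e. 0.1579 to 4 decimal places.

0.1579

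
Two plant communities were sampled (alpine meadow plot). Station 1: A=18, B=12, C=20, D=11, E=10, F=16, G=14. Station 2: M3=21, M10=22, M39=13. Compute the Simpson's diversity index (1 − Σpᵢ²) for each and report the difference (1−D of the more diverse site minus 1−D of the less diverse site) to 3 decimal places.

Station 1: N=101, proportions 0.17822, 0.11881, 0.19802, 0.10891, 0.09901, 0.15842, 0.13861, giving 1−D = 0.84894 (working shown to 5 dp, full precision carried).
Station 2: N=56, proportions 0.375, 0.39286, 0.23214, giving 1−D = 0.65115.
Difference = |0.84894 − 0.65115| = 0.19779, i.e. 0.198 to 3 decimal places.

0.198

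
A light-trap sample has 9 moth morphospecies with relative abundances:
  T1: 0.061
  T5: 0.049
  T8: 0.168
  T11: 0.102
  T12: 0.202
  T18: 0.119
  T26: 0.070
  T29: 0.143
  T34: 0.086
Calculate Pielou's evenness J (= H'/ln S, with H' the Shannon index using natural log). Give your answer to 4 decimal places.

0.9569

H' = −Σ pᵢ ln pᵢ = −((-0.170610) + (-0.147781) + (-0.299677) + (-0.232844) + (-0.323096) + (-0.253307) + (-0.186148) + (-0.278122) + (-0.210993)) = 2.102579 (working shown to 6 dp, full precision carried).
With S = 9 species, ln S = 2.197225, so J = 2.102579/2.197225 = 0.956925, i.e. 0.9569 to 4 decimal places.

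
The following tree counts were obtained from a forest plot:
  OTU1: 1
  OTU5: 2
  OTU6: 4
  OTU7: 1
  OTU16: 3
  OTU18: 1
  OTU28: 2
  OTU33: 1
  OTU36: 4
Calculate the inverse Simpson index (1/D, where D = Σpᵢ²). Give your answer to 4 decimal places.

6.8113

Total N = 1+2+4+1+3+1+2+1+4 = 19, so the proportions are 0.05263158, 0.10526316, 0.21052632, 0.05263158, 0.15789474, 0.05263158, 0.10526316, 0.05263158, 0.21052632 (working shown to 8 dp, full precision carried).
D = 0.05263158² + 0.10526316² + 0.21052632² + 0.05263158² + 0.15789474² + 0.05263158² + 0.10526316² + 0.05263158² + 0.21052632² = 0.00277008 + 0.01108033 + 0.04432133 + 0.00277008 + 0.02493075 + 0.00277008 + 0.01108033 + 0.00277008 + 0.04432133 = 0.14681440.
So 1/D = 6.811321, i.e. 6.8113 to 4 decimal places.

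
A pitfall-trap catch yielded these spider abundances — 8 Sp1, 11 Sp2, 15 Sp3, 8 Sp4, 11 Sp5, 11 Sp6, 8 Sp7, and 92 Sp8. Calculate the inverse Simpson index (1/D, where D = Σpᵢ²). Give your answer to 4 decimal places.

2.9096

Total N = 8+11+15+8+11+11+8+92 = 164, so the proportions are 0.0487805, 0.0670732, 0.0914634, 0.0487805, 0.0670732, 0.0670732, 0.0487805, 0.5609756 (working shown to 7 dp, full precision carried).
D = 0.0487805² + 0.0670732² + 0.0914634² + 0.0487805² + 0.0670732² + 0.0670732² + 0.0487805² + 0.5609756² = 0.0023795 + 0.0044988 + 0.0083656 + 0.0023795 + 0.0044988 + 0.0044988 + 0.0023795 + 0.3146936 = 0.3436942.
So 1/D = 2.909563, i.e. 2.9096 to 4 decimal places.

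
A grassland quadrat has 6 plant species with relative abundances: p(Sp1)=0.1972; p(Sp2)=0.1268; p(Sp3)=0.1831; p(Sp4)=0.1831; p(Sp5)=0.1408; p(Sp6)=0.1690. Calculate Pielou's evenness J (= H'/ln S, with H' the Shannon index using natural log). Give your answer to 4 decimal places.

H' = −Σ pᵢ ln pᵢ = −((-0.320161) + (-0.261860) + (-0.310853) + (-0.310853) + (-0.276026) + (-0.300458)) = 1.780212 (working shown to 6 dp, full precision carried).
With S = 6 species, ln S = 1.791759, so J = 1.780212/1.791759 = 0.993555, i.e. 0.9936 to 4 decimal places.

0.9936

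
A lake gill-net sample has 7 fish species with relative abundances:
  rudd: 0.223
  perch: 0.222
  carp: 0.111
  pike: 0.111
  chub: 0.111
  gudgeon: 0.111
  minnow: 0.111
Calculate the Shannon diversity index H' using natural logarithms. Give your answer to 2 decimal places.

Each pᵢ ln pᵢ term (working shown to 4 dp, full precision carried): 0.223×(-1.5006)=-0.3346, 0.222×(-1.5051)=-0.3341, 0.111×(-2.1982)=-0.2440, 0.111×(-2.1982)=-0.2440, 0.111×(-2.1982)=-0.2440, 0.111×(-2.1982)=-0.2440, 0.111×(-2.1982)=-0.2440.
Sum = -1.8888, so H' = 1.89.

1.89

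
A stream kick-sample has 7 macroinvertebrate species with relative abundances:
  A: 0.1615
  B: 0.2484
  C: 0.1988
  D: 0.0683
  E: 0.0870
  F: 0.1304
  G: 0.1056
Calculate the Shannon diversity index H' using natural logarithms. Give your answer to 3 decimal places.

1.860

Each pᵢ ln pᵢ term (working shown to 5 dp, full precision carried): 0.1615×(-1.82325)=-0.29445, 0.2484×(-1.39271)=-0.34595, 0.1988×(-1.61546)=-0.32115, 0.0683×(-2.68385)=-0.18331, 0.087×(-2.44185)=-0.21244, 0.1304×(-2.03715)=-0.26564, 0.1056×(-2.24810)=-0.23740.
Sum = -1.86035, so H' = 1.860.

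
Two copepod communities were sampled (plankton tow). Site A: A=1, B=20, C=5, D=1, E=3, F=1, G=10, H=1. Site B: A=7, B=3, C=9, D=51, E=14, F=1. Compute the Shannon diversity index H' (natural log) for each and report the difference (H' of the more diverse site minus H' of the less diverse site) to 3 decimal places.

Site A: N=42, proportions 0.02381, 0.47619, 0.11905, 0.02381, 0.07143, 0.02381, 0.2381, 0.02381, giving H' = 1.49282 (working shown to 5 dp, full precision carried).
Site B: N=85, proportions 0.08235, 0.03529, 0.10588, 0.6, 0.16471, 0.01176, giving H' = 1.21721.
Difference = |1.49282 − 1.21721| = 0.27561, i.e. 0.276 to 3 decimal places.

0.276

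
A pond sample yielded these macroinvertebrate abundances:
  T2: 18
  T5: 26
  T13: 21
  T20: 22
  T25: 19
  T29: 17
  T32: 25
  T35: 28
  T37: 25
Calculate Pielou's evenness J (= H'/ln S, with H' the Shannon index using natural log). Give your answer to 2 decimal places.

0.99

Total N = 18+26+21+22+19+17+25+28+25 = 201, so the proportions are 0.0896, 0.1294, 0.1045, 0.1095, 0.0945, 0.0846, 0.1244, 0.1393, 0.1244 (working shown to 4 dp, full precision carried).
H' = −Σ pᵢ ln pᵢ = −((-0.2161) + (-0.2646) + (-0.2360) + (-0.2421) + (-0.2230) + (-0.2089) + (-0.2593) + (-0.2746) + (-0.2593)) = 2.1838.
With S = 9 species, ln S = 2.1972, so J = 2.1838/2.1972 = 0.9939, i.e. 0.99 to 2 decimal places.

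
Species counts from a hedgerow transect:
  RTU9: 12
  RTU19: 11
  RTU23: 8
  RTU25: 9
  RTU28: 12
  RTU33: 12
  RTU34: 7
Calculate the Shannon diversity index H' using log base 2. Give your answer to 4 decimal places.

Total N = 12+11+8+9+12+12+7 = 71, so the proportions are 0.169014, 0.15493, 0.112676, 0.126761, 0.169014, 0.169014, 0.098592 (working shown to 6 dp, full precision carried).
Each pᵢ log₂ pᵢ term: 0.169014×(-2.564785)=-0.433485, 0.15493×(-2.690316)=-0.416809, 0.112676×(-3.149747)=-0.354901, 0.126761×(-2.979822)=-0.377724, 0.169014×(-2.564785)=-0.433485, 0.169014×(-2.564785)=-0.433485, 0.098592×(-3.342392)=-0.329532.
Sum = -2.779420, so H' = 2.7794.

2.7794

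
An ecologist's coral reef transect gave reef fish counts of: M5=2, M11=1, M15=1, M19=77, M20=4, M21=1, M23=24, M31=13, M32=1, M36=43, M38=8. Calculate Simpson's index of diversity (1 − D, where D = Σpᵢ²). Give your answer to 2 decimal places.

0.72

Total N = 2+1+1+77+4+1+24+13+1+43+8 = 175, so the proportions are 0.0114, 0.0057, 0.0057, 0.44, 0.0229, 0.0057, 0.1371, 0.0743, 0.0057, 0.2457, 0.0457 (working shown to 4 dp, full precision carried).
D = 0.0114² + 0.0057² + 0.0057² + 0.44² + 0.0229² + 0.0057² + 0.1371² + 0.0743² + 0.0057² + 0.2457² + 0.0457² = 0.0001 + 0.0000 + 0.0000 + 0.1936 + 0.0005 + 0.0000 + 0.0188 + 0.0055 + 0.0000 + 0.0604 + 0.0021 = 0.2812.
So 1 − D = 0.7188, i.e. 0.72 to 2 decimal places.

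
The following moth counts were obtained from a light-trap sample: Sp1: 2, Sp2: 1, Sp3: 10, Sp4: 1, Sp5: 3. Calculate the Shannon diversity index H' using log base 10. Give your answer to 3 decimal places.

0.523

Total N = 2+1+10+1+3 = 17, so the proportions are 0.11765, 0.05882, 0.58824, 0.05882, 0.17647 (working shown to 5 dp, full precision carried).
Each pᵢ log₁₀ pᵢ term: 0.11765×(-0.92942)=-0.10934, 0.05882×(-1.23045)=-0.07238, 0.58824×(-0.23045)=-0.13556, 0.05882×(-1.23045)=-0.07238, 0.17647×(-0.75333)=-0.13294.
Sum = -0.52260, so H' = 0.523.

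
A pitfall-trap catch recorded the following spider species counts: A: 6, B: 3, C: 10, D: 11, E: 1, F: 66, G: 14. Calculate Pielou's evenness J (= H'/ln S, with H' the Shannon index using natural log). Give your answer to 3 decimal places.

0.675

Total N = 6+3+10+11+1+66+14 = 111, so the proportions are 0.05405, 0.02703, 0.09009, 0.0991, 0.00901, 0.59459, 0.12613 (working shown to 5 dp, full precision carried).
H' = −Σ pᵢ ln pᵢ = −((-0.15772) + (-0.09759) + (-0.21684) + (-0.22908) + (-0.04243) + (-0.30912) + (-0.26114)) = 1.31392.
With S = 7 species, ln S = 1.94591, so J = 1.31392/1.94591 = 0.67522, i.e. 0.675 to 3 decimal places.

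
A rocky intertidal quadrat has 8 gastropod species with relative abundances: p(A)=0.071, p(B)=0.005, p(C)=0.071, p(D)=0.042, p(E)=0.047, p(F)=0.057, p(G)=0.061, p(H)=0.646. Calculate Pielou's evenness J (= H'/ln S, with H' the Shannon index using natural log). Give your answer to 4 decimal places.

0.6228

H' = −Σ pᵢ ln pᵢ = −((-0.187800) + (-0.026492) + (-0.187800) + (-0.133144) + (-0.143708) + (-0.163288) + (-0.170610) + (-0.282273)) = 1.295115 (working shown to 6 dp, full precision carried).
With S = 8 species, ln S = 2.079442, so J = 1.295115/2.079442 = 0.622819, i.e. 0.6228 to 4 decimal places.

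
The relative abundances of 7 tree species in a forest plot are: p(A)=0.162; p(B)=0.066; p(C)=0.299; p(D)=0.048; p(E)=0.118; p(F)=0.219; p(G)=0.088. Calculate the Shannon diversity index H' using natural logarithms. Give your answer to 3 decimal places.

1.780

Each pᵢ ln pᵢ term (working shown to 5 dp, full precision carried): 0.162×(-1.82016)=-0.29487, 0.066×(-2.71810)=-0.17939, 0.299×(-1.20731)=-0.36099, 0.048×(-3.03655)=-0.14575, 0.118×(-2.13707)=-0.25217, 0.219×(-1.51868)=-0.33259, 0.088×(-2.43042)=-0.21388.
Sum = -1.77964, so H' = 1.780.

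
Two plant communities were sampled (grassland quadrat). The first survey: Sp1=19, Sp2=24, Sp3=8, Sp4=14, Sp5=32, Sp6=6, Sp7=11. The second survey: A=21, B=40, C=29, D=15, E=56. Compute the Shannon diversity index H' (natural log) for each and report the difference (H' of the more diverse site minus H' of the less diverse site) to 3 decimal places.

The first survey: N=114, proportions 0.166667, 0.210526, 0.070175, 0.122807, 0.280702, 0.052632, 0.096491, giving H' = 1.807857 (working shown to 6 dp, full precision carried).
The second survey: N=161, proportions 0.130435, 0.248447, 0.180124, 0.093168, 0.347826, giving H' = 1.508844.
Difference = |1.807857 − 1.508844| = 0.299013, i.e. 0.299 to 3 decimal places.

0.299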